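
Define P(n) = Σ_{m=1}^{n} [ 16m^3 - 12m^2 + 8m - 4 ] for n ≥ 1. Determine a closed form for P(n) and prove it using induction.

We claim P(n) = 2n(2n^3 + 2n^2 + n - 1) for all n ≥ 1.
Base case (n = 1): P(1) = 8, and the closed form gives 8. They agree.
For the inductive step, assume it holds for an arbitrary m ≥ 1, so P(m) = 2m(2m^3 + 2m^2 + m - 1).
Then P(m+1) = P(m) + (16m^3 + 36m^2 + 32m + 8) = (2m(2m^3 + 2m^2 + m - 1)) + (16m^3 + 36m^2 + 32m + 8).
Simplifying, P(m+1) = 2(m + 1)(2m^3 + 8m^2 + 11m + 4) = 2(m+1)(2(m+1)^3 + 2(m+1)^2 + (m+1) - 1),
which is the closed form with n = m+1.
Hence, by induction on n, the claim holds for every n ≥ 1.

P(n) = 2n(2n^3 + 2n^2 + n - 1)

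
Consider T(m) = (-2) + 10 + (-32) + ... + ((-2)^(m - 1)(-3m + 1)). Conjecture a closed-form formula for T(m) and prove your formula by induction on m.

T(m) = (-2)^m·m

We claim T(m) = (-2)^m·m for all m ≥ 1.
For the base case m = 1: T(1) = -2, and the closed form gives -2. They agree.
Inductive step: suppose the statement holds for some k ≥ 1, so T(k) = (-2)^k·k.
Then T(k+1) = T(k) + ((-2)^k(-3k - 2)) = ((-2)^k·k) + ((-2)^k(-3k - 2)).
Simplifying, T(k+1) = (-2)^(k + 1)(k + 1) = (-2)^(k+1)·(k+1),
which is the closed form with m = k+1.
By induction, the statement is established for all m ≥ 1.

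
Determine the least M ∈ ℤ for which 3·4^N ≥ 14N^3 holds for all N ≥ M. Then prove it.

At N = 4: 768 < 896, so the inequality fails and M ≥ 5. We prove 3·4^N ≥ 14N^3 for all N ≥ 5.
When N = 5: 3·4^N = 3072 and 14N^3 = 1750, so 3072 ≥ 1750.
Suppose the result is true for N = m, so 3·4^m ≥ 14m^3.
Then 3·4^(m + 1) = 4·(3·4^m) ≥ 4·(14m^3).
Also, for m ≥ 5 we have 4·(14m^3) ≥ 14(m+1)^3, since 4 ≥ (1 + 1/m)^3 for all m ≥ 5.
Combining, 3·4^(m + 1) ≥ 14(m+1)^3.
By induction, the statement is established for all N ≥ 5.
Hence the smallest such M is 5.

M = 5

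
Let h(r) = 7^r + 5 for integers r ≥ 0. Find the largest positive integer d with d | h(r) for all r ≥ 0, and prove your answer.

d = 6

Computing the first values: h(0) = 6 and h(1) = 12; gcd(6, 12) = 6, so d ≤ 6.
We prove 6 | 7^r + 5 for all r ≥ 0 by induction on r.
When r = 0: h(0) = 6 = 6·(1), so 6 | h(0).
Inductive step: assume the claim holds for r = m, i.e. 6 | h(m). Then
h(m+1) = 7^(m+1) + 5 = 7·(7^m + 5) - 30 = 7·h(m) - 30. The first term is divisible by 6 by the inductive hypothesis, and -30 is divisible by 6. Hence 6 | h(m+1).
By induction, the statement is established for all r ≥ 0.
Therefore the largest such d is 6.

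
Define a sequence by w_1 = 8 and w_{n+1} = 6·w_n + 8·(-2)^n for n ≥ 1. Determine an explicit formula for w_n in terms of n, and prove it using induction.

w_n = -(-2)^n + 6^n

Computing the first terms: w_1 = 8, w_2 = 32, w_3 = 224. This suggests w_n = -(-2)^n + 6^n.
Base case (n = 1): the formula gives 8 = 8 = w_1.
Suppose the result is true for n = i, so w_i = -(-2)^i + 6^i.
Then w_{i+1} = 6·w_i + 8·(-2)^i = 6·(-(-2)^i + 6^i) + 8·(-2)^i = -(-2)^(i + 1) + 6^(i + 1),
which is the claimed formula at n = i+1.
Hence, by induction on n, the claim holds for every n ≥ 1.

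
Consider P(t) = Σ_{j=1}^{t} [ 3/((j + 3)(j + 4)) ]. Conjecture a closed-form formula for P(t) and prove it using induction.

We claim P(t) = 3t/(4(t + 4)) for all t ≥ 1.
Base step (t = 1): P(1) = 3/20, and the closed form gives 3/20. They agree.
Inductive step: suppose the statement holds for some j ≥ 1, so P(j) = 3j/(4(j + 4)).
Then P(j+1) = P(j) + (3/((j + 4)(j + 5))) = (3j/(4(j + 4))) + (3/((j + 4)(j + 5))).
Simplifying, P(j+1) = 3(j + 1)/(4(j + 5)) = 3(j+1)/(4((j+1) + 4)),
which is the closed form with t = j+1.
By induction, the statement is established for all t ≥ 1.

P(t) = 3t/(4(t + 4))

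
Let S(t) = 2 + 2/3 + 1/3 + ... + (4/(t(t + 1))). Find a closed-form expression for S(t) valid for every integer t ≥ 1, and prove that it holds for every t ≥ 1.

We claim S(t) = 4t/(t + 1) for all t ≥ 1.
For the base case t = 1: S(1) = 2, and the closed form gives 2. They agree.
For the inductive step, assume it holds for an arbitrary k ≥ 1, so S(k) = 4k/(k + 1).
Then S(k+1) = S(k) + (4/((k + 1)(k + 2))) = (4k/(k + 1)) + (4/((k + 1)(k + 2))).
Simplifying, S(k+1) = 4(k + 1)/(k + 2) = 4(k+1)/((k+1) + 1),
which is the closed form with t = k+1.
This completes the induction.

S(t) = 4t/(t + 1)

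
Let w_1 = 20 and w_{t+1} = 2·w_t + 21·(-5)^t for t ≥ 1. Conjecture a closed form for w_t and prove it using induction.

w_t = -3(-5)^t + 5·2^(t - 1)

Computing the first terms: w_1 = 20, w_2 = -65, w_3 = 395. This suggests w_t = -3(-5)^t + 5·2^(t - 1).
For the base case t = 1: the formula gives 20 = 20 = w_1.
Suppose the result is true for t = p, so w_p = -3(-5)^p + 5·2^(p - 1).
Then w_{p+1} = 2·w_p + 21·(-5)^p = 2·(-3(-5)^p + 5·2^(p - 1)) + 21·(-5)^p = -3(-5)^(p + 1) + 5·2^p = -3(-5)^(p+1) + 5·2^((p+1) - 1),
which is the claimed formula at t = p+1.
By induction, the statement is established for all t ≥ 1.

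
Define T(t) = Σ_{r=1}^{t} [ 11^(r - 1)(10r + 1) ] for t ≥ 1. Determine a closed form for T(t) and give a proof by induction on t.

We claim T(t) = 11^t·t for all t ≥ 1.
Base case (t = 1): T(1) = 11, and the closed form gives 11. They agree.
Inductive step: suppose the statement holds for some r ≥ 1, so T(r) = 11^r·r.
Then T(r+1) = T(r) + (11^r(10r + 11)) = (11^r·r) + (11^r(10r + 11)).
Simplifying, T(r+1) = 11^(r + 1)(r + 1) = 11^(r+1)·(r+1),
which is the closed form with t = r+1.
This completes the induction.

T(t) = 11^t·t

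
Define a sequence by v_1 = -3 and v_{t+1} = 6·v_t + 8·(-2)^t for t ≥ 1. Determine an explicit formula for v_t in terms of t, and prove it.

v_t = -(-2)^t - 5·6^(t - 1)

Computing the first terms: v_1 = -3, v_2 = -34, v_3 = -172. This suggests v_t = -(-2)^t - 5·6^(t - 1).
Base case (t = 1): the formula gives -3 = -3 = v_1.
Inductive step: suppose the statement holds for some k ≥ 1, so v_k = -(-2)^k - 5·6^(k - 1).
Then v_{k+1} = 6·v_k + 8·(-2)^k = 6·(-(-2)^k - 5·6^(k - 1)) + 8·(-2)^k = -(-2)^(k + 1) - 5·6^k = -(-2)^(k+1) - 5·6^((k+1) - 1),
which is the claimed formula at t = k+1.
Hence, by induction on t, the claim holds for every t ≥ 1.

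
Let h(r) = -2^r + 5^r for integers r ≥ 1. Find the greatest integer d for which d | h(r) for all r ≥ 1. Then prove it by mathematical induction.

Computing the first values: h(1) = 3 and h(2) = 21; gcd(3, 21) = 3, so d ≤ 3.
We prove 3 | -2^r + 5^r for all r ≥ 1 by induction on r.
Base step (r = 1): h(1) = 3 = 3·(1), so 3 | h(1).
Inductive step: suppose the statement holds for some k ≥ 1, i.e. 3 | h(k). Then
5^{k+1} − 2^{k+1} = 5·5^k − 2·2^k = 5·(5^k − 2^k) + (3)·2^k. The first term is divisible by 3 by the inductive hypothesis, and the second term (3)·2^k is divisible by 3 since 3 | 3. Hence 3 | h(k+1).
This completes the induction.
Therefore the largest such d is 3.

d = 3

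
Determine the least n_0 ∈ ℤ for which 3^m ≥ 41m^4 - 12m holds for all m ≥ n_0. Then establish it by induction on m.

At m = 12: 531441 < 850032, so the inequality fails and n_0 ≥ 13. We prove 3^m ≥ 41m^4 - 12m for all m ≥ 13.
For the base case m = 13: 3^m = 1594323 and 41m^4 - 12m = 1170845, so 1594323 ≥ 1170845.
Inductive step: suppose the statement holds for some k ≥ 13, so 3^k ≥ 41k^4 - 12k.
Then 3^(k + 1) = 3·(3^k) ≥ 3·(41k^4 - 12k).
Also, for k ≥ 13 we have 3·(41k^4 - 12k) ≥ 41(k+1)^4 - 12(k+1), since 3·(41k^4 - 12k) − (41(k+1)^4 - 12(k+1)) = 82k^4 - 164k^3 - 246k^2 - 188k - 29, which is nonnegative for all k ≥ 13.
Combining, 3^(k + 1) ≥ 41(k+1)^4 - 12(k+1).
This completes the induction.
Hence the smallest such n_0 is 13.

n_0 = 13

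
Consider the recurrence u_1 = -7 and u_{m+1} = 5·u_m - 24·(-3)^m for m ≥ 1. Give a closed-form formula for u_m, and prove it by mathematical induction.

u_m = -(-3)^(m + 1) + 2·5^(m - 1)

Computing the first terms: u_1 = -7, u_2 = 37, u_3 = -31. This suggests u_m = -(-3)^(m + 1) + 2·5^(m - 1).
For the base case m = 1: the formula gives -7 = -7 = u_1.
Inductive step: assume the claim holds for m = p, so u_p = -(-3)^(p + 1) + 2·5^(p - 1).
Then u_{p+1} = 5·u_p - 24·(-3)^p = 5·(-(-3)^(p + 1) + 2·5^(p - 1)) - 24·(-3)^p = -(-3)^(p + 2) + 2·5^p = -(-3)^((p+1) + 1) + 2·5^((p+1) - 1),
which is the claimed formula at m = p+1.
This completes the induction.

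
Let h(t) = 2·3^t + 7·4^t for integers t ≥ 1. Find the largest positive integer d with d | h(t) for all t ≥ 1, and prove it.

d = 2

Computing the first values: h(1) = 34 and h(2) = 130; gcd(34, 130) = 2, so d ≤ 2.
We prove 2 | 2·3^t + 7·4^t for all t ≥ 1 by induction on t.
When t = 1: h(1) = 34 = 2·(17), so 2 | h(1).
Inductive step: assume the claim holds for t = p, i.e. 2 | h(p). Then
h(p+1) − 4·h(p) = (2·3^(p+1) + 7·4^(p+1)) − 4·(2·3^p + 7·4^p) = (2)·3^p·(3 − 4) = (-2)·3^p. Since 2 | h(p) by the inductive hypothesis, 2 | 4·h(p); and 2 | -2 since -2 = 2·-1. Therefore 2 | h(p+1).
Hence, by induction on t, the claim holds for every t ≥ 1.
Therefore the largest such d is 2.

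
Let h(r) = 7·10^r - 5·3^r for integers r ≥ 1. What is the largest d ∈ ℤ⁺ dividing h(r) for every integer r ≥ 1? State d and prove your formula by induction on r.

Computing the first values: h(1) = 55 and h(2) = 655; gcd(55, 655) = 5, so d ≤ 5.
We prove 5 | 7·10^r - 5·3^r for all r ≥ 1 by induction on r.
When r = 1: h(1) = 55 = 5·(11), so 5 | h(1).
For the inductive step, assume it holds for an arbitrary m ≥ 1, i.e. 5 | h(m). Then
h(m+1) − 10·h(m) = (7·10^(m+1) - 5·3^(m+1)) − 10·(7·10^m - 5·3^m) = (-5)·3^m·(3 − 10) = (35)·3^m. Since 5 | h(m) by the inductive hypothesis, 5 | 10·h(m); and 5 | 35 since 35 = 5·7. Therefore 5 | h(m+1).
Hence, by induction on r, the claim holds for every r ≥ 1.
Therefore the largest such d is 5.

d = 5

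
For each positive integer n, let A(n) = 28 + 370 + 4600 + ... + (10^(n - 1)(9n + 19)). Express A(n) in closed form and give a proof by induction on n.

We claim A(n) = 10^n(n + 2) - 2 for all n ≥ 1.
Base step (n = 1): A(1) = 28, and the closed form gives 28. They agree.
Inductive step: assume the claim holds for n = k, so A(k) = 10^k(k + 2) - 2.
Then A(k+1) = A(k) + (10^k(9k + 28)) = (10^k(k + 2) - 2) + (10^k(9k + 28)).
Simplifying, A(k+1) = 10·10^k·k + 30·10^k - 2 = 10^(k+1)((k+1) + 2) - 2,
which is the closed form with n = k+1.
By the principle of mathematical induction, the result holds for all n ≥ 1.

A(n) = 10^n(n + 2) - 2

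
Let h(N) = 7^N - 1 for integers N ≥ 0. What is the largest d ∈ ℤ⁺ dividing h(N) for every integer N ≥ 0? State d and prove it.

d = 6

Computing the first values: h(0) = 0 and h(1) = 6; gcd(0, 6) = 6, so d ≤ 6.
We prove 6 | 7^N - 1 for all N ≥ 0 by induction on N.
When N = 0: h(0) = 0 = 6·(0), so 6 | h(0).
Inductive step: assume the claim holds for N = i, i.e. 6 | h(i). Then
h(i+1) = 7^(i+1) - 1 = 7·(7^i - 1) + 6 = 7·h(i) + 6. The first term is divisible by 6 by the inductive hypothesis, and 6 is divisible by 6. Hence 6 | h(i+1).
This completes the induction.
Therefore the largest such d is 6.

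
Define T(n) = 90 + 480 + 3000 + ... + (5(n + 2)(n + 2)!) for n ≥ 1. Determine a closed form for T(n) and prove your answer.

T(n) = 5(n + 3)! - 30

We claim T(n) = 5(n + 3)! - 30 for all n ≥ 1.
Base step (n = 1): T(1) = 90, and the closed form gives 90. They agree.
Inductive step: assume the claim holds for n = i, so T(i) = 5(i + 3)! - 30.
Then T(i+1) = T(i) + (5(i + 3)(i + 3)!) = (5(i + 3)! - 30) + (5(i + 3)(i + 3)!).
Simplifying, T(i+1) = 5((i+1) + 3)! - 30,
which is the closed form with n = i+1.
By induction, the statement is established for all n ≥ 1.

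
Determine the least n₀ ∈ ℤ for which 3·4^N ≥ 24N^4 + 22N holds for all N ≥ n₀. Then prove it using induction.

At N = 7: 49152 < 57778, so the inequality fails and n₀ ≥ 8. We prove 3·4^N ≥ 24N^4 + 22N for all N ≥ 8.
Base step (N = 8): 3·4^N = 196608 and 24N^4 + 22N = 98480, so 196608 ≥ 98480.
Suppose the result is true for N = k, so 3·4^k ≥ 24k^4 + 22k.
Then 3·4^(k + 1) = 4·(3·4^k) ≥ 4·(24k^4 + 22k).
Also, for k ≥ 8 we have 4·(24k^4 + 22k) ≥ 24(k+1)^4 + 22(k+1), since 4·(24k^4 + 22k) − (24(k+1)^4 + 22(k+1)) = 72k^4 - 96k^3 - 144k^2 - 30k - 46, which is nonnegative for all k ≥ 8.
Combining, 3·4^(k + 1) ≥ 24(k+1)^4 + 22(k+1).
This completes the induction.
Hence the smallest such n₀ is 8.

n₀ = 8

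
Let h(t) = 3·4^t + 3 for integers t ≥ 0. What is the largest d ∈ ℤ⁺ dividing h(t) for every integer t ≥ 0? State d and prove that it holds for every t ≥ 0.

Computing the first values: h(0) = 6 and h(1) = 15; gcd(6, 15) = 3, so d ≤ 3.
We prove 3 | 3·4^t + 3 for all t ≥ 0 by induction on t.
For the base case t = 0: h(0) = 6 = 3·(2), so 3 | h(0).
Inductive step: assume the claim holds for t = r, i.e. 3 | h(r). Then
h(r+1) = 3·4^(r+1) + 3 = 4·(3·4^r + 3) - 9 = 4·h(r) - 9. The first term is divisible by 3 by the inductive hypothesis, and -9 is divisible by 3. Hence 3 | h(r+1).
This completes the induction.
Therefore the largest such d is 3.

d = 3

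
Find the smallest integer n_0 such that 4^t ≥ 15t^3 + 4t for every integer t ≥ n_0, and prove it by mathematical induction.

n_0 = 6

At t = 5: 1024 < 1895, so the inequality fails and n_0 ≥ 6. We prove 4^t ≥ 15t^3 + 4t for all t ≥ 6.
For the base case t = 6: 4^t = 4096 and 15t^3 + 4t = 3264, so 4096 ≥ 3264.
Suppose the result is true for t = j, so 4^j ≥ 15j^3 + 4j.
Then 4^(j + 1) = 4·(4^j) ≥ 4·(15j^3 + 4j).
Also, for j ≥ 6 we have 4·(15j^3 + 4j) ≥ 15(j+1)^3 + 4(j+1), since 4·(15j^3 + 4j) − (15(j+1)^3 + 4(j+1)) = 45j^3 - 45j^2 - 33j - 19, which is nonnegative for all j ≥ 6.
Combining, 4^(j + 1) ≥ 15(j+1)^3 + 4(j+1).
By the principle of mathematical induction, the result holds for all t ≥ 6.
Hence the smallest such n_0 is 6.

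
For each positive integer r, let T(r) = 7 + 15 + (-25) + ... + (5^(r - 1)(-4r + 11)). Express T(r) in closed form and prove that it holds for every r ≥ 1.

T(r) = 5^r(-r + 3) - 3

We claim T(r) = 5^r(-r + 3) - 3 for all r ≥ 1.
When r = 1: T(1) = 7, and the closed form gives 7. They agree.
For the inductive step, assume it holds for an arbitrary i ≥ 1, so T(i) = 5^i(-i + 3) - 3.
Then T(i+1) = T(i) + (5^i(-4i + 7)) = (5^i(-i + 3) - 3) + (5^i(-4i + 7)).
Simplifying, T(i+1) = -5·5^i·i + 10·5^i - 3 = 5^(i+1)(-(i+1) + 3) - 3,
which is the closed form with r = i+1.
By the principle of mathematical induction, the result holds for all r ≥ 1.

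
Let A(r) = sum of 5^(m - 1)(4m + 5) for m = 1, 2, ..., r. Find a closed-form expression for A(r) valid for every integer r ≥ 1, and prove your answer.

A(r) = 5^r(r + 1) - 1

We claim A(r) = 5^r(r + 1) - 1 for all r ≥ 1.
Base step (r = 1): A(1) = 9, and the closed form gives 9. They agree.
Inductive step: suppose the statement holds for some m ≥ 1, so A(m) = 5^m(m + 1) - 1.
Then A(m+1) = A(m) + (5^m(4m + 9)) = (5^m(m + 1) - 1) + (5^m(4m + 9)).
Simplifying, A(m+1) = 5·5^m·m + 10·5^m - 1 = 5^(m+1)((m+1) + 1) - 1,
which is the closed form with r = m+1.
By induction, the statement is established for all r ≥ 1.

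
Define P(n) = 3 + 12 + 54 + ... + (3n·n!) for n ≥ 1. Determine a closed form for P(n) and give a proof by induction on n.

P(n) = 3(n + 1)! - 3

We claim P(n) = 3(n + 1)! - 3 for all n ≥ 1.
Base case (n = 1): P(1) = 3, and the closed form gives 3. They agree.
Inductive step: assume the claim holds for n = j, so P(j) = 3(j + 1)! - 3.
Then P(j+1) = P(j) + (3(j + 1)(j + 1)!) = (3(j + 1)! - 3) + (3(j + 1)(j + 1)!).
Simplifying, P(j+1) = 3((j+1) + 1)! - 3,
which is the closed form with n = j+1.
By induction, the statement is established for all n ≥ 1.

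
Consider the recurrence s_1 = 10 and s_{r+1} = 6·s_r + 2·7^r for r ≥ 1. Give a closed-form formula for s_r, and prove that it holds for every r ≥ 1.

s_r = -4·6^(r - 1) + 2·7^r

Computing the first terms: s_1 = 10, s_2 = 74, s_3 = 542. This suggests s_r = -4·6^(r - 1) + 2·7^r.
When r = 1: the formula gives 10 = 10 = s_1.
Inductive step: assume the claim holds for r = j, so s_j = -4·6^(j - 1) + 2·7^j.
Then s_{j+1} = 6·s_j + 2·7^j = 6·(-4·6^(j - 1) + 2·7^j) + 2·7^j = -4·6^j + 2·7^(j + 1) = -4·6^((j+1) - 1) + 2·7^(j+1),
which is the claimed formula at r = j+1.
By induction, the statement is established for all r ≥ 1.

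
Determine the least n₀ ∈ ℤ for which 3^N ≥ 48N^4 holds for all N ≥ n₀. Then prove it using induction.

At N = 12: 531441 < 995328, so the inequality fails and n₀ ≥ 13. We prove 3^N ≥ 48N^4 for all N ≥ 13.
Base case (N = 13): 3^N = 1594323 and 48N^4 = 1370928, so 1594323 ≥ 1370928.
Suppose the result is true for N = r, so 3^r ≥ 48r^4.
Then 3^(r + 1) = 3·(3^r) ≥ 3·(48r^4).
Also, for r ≥ 13 we have 3·(48r^4) ≥ 48(r+1)^4, since 3 ≥ (1 + 1/r)^4 for all r ≥ 13.
Combining, 3^(r + 1) ≥ 48(r+1)^4.
Hence, by induction on N, the claim holds for every N ≥ 13.
Hence the smallest such n₀ is 13.

n₀ = 13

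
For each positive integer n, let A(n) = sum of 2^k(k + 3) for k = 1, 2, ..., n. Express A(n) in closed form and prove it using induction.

A(n) = 2·2^n(n + 2) - 4

We claim A(n) = 2·2^n(n + 2) - 4 for all n ≥ 1.
When n = 1: A(1) = 8, and the closed form gives 8. They agree.
Inductive step: assume the claim holds for n = k, so A(k) = 2·2^k(k + 2) - 4.
Then A(k+1) = A(k) + (2^(k + 1)(k + 4)) = (2·2^k(k + 2) - 4) + (2^(k + 1)(k + 4)).
Simplifying, A(k+1) = 4·2^k·k + 12·2^k - 4 = 2·2^(k+1)((k+1) + 2) - 4,
which is the closed form with n = k+1.
By induction, the statement is established for all n ≥ 1.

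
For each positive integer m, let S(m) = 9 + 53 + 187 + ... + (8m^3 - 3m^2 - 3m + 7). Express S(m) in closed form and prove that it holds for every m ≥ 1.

We claim S(m) = m(2m^3 + 3m^2 - m + 5) for all m ≥ 1.
Base step (m = 1): S(1) = 9, and the closed form gives 9. They agree.
For the inductive step, assume it holds for an arbitrary p ≥ 1, so S(p) = p(2p^3 + 3p^2 - p + 5).
Then S(p+1) = S(p) + (8p^3 + 21p^2 + 15p + 9) = (p(2p^3 + 3p^2 - p + 5)) + (8p^3 + 21p^2 + 15p + 9).
Simplifying, S(p+1) = (p + 1)(2p^3 + 9p^2 + 11p + 9) = (p+1)(2(p+1)^3 + 3(p+1)^2 - (p+1) + 5),
which is the closed form with m = p+1.
This completes the induction.

S(m) = m(2m^3 + 3m^2 - m + 5)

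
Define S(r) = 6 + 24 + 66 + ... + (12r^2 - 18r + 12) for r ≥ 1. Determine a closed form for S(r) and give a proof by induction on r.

We claim S(r) = r(4r^2 - 3r + 5) for all r ≥ 1.
For the base case r = 1: S(1) = 6, and the closed form gives 6. They agree.
Inductive step: suppose the statement holds for some k ≥ 1, so S(k) = k(4k^2 - 3k + 5).
Then S(k+1) = S(k) + (12k^2 + 6k + 6) = (k(4k^2 - 3k + 5)) + (12k^2 + 6k + 6).
Simplifying, S(k+1) = (k + 1)(4k^2 + 5k + 6) = (k+1)(4(k+1)^2 - 3(k+1) + 5),
which is the closed form with r = k+1.
By the principle of mathematical induction, the result holds for all r ≥ 1.

S(r) = r(4r^2 - 3r + 5)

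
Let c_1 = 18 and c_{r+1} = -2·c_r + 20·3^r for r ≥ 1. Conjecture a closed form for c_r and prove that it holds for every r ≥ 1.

c_r = -3(-2)^r + 4·3^r

Computing the first terms: c_1 = 18, c_2 = 24, c_3 = 132. This suggests c_r = -3(-2)^r + 4·3^r.
Base step (r = 1): the formula gives 18 = 18 = c_1.
Inductive step: suppose the statement holds for some k ≥ 1, so c_k = -3(-2)^k + 4·3^k.
Then c_{k+1} = -2·c_k + 20·3^k = -2·(-3(-2)^k + 4·3^k) + 20·3^k = -3(-2)^(k + 1) + 4·3^(k + 1),
which is the claimed formula at r = k+1.
By induction, the statement is established for all r ≥ 1.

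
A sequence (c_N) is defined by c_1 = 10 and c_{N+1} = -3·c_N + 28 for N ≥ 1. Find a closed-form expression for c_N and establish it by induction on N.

c_N = -(-3)^N + 7

Computing the first terms: c_1 = 10, c_2 = -2, c_3 = 34. This suggests c_N = -(-3)^N + 7.
Base case (N = 1): the formula gives 10 = 10 = c_1.
Inductive step: suppose the statement holds for some r ≥ 1, so c_r = -(-3)^r + 7.
Then c_{r+1} = -3·c_r + 28 = -3·(-(-3)^r + 7) + 28 = -(-3)^(r + 1) + 7,
which is the claimed formula at N = r+1.
This completes the induction.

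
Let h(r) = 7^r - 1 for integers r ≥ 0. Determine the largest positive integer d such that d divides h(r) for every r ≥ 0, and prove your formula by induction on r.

Computing the first values: h(0) = 0 and h(1) = 6; gcd(0, 6) = 6, so d ≤ 6.
We prove 6 | 7^r - 1 for all r ≥ 0 by induction on r.
Base case (r = 0): h(0) = 0 = 6·(0), so 6 | h(0).
Inductive step: suppose the statement holds for some k ≥ 0, i.e. 6 | h(k). Then
h(k+1) = 7^(k+1) - 1 = 7·(7^k - 1) + 6 = 7·h(k) + 6. The first term is divisible by 6 by the inductive hypothesis, and 6 is divisible by 6. Hence 6 | h(k+1).
Hence, by induction on r, the claim holds for every r ≥ 0.
Therefore the largest such d is 6.

d = 6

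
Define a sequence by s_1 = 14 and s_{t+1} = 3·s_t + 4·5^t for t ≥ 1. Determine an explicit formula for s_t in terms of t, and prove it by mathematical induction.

s_t = 4·3^(t - 1) + 2·5^t

Computing the first terms: s_1 = 14, s_2 = 62, s_3 = 286. This suggests s_t = 4·3^(t - 1) + 2·5^t.
Base case (t = 1): the formula gives 14 = 14 = s_1.
Inductive step: suppose the statement holds for some m ≥ 1, so s_m = 4·3^(m - 1) + 2·5^m.
Then s_{m+1} = 3·s_m + 4·5^m = 3·(4·3^(m - 1) + 2·5^m) + 4·5^m = 4·3^m + 2·5^(m + 1) = 4·3^((m+1) - 1) + 2·5^(m+1),
which is the claimed formula at t = m+1.
By induction, the statement is established for all t ≥ 1.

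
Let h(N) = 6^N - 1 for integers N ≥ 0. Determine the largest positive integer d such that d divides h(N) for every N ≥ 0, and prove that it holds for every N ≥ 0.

d = 5

Computing the first values: h(0) = 0 and h(1) = 5; gcd(0, 5) = 5, so d ≤ 5.
We prove 5 | 6^N - 1 for all N ≥ 0 by induction on N.
Base case (N = 0): h(0) = 0 = 5·(0), so 5 | h(0).
Suppose the result is true for N = m, i.e. 5 | h(m). Then
h(m+1) = 6^(m+1) - 1 = 6·(6^m - 1) + 5 = 6·h(m) + 5. The first term is divisible by 5 by the inductive hypothesis, and 5 is divisible by 5. Hence 5 | h(m+1).
Hence, by induction on N, the claim holds for every N ≥ 0.
Therefore the largest such d is 5.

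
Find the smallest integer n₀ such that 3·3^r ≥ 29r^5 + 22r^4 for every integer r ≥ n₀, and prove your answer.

n₀ = 15

At r = 14: 14348907 < 16442048, so the inequality fails and n₀ ≥ 15. We prove 3·3^r ≥ 29r^5 + 22r^4 for all r ≥ 15.
Base case (r = 15): 3·3^r = 43046721 and 29r^5 + 22r^4 = 23135625, so 43046721 ≥ 23135625.
Inductive step: suppose the statement holds for some m ≥ 15, so 3·3^m ≥ 29m^5 + 22m^4.
Then 3·3^(m + 1) = 3·(3·3^m) ≥ 3·(29m^5 + 22m^4).
Also, for m ≥ 15 we have 3·(29m^5 + 22m^4) ≥ 29(m+1)^5 + 22(m+1)^4, since 3·(29m^5 + 22m^4) − (29(m+1)^5 + 22(m+1)^4) = 58m^5 - 101m^4 - 378m^3 - 422m^2 - 233m - 51, which is nonnegative for all m ≥ 15.
Combining, 3·3^(m + 1) ≥ 29(m+1)^5 + 22(m+1)^4.
By induction, the statement is established for all r ≥ 15.
Hence the smallest such n₀ is 15.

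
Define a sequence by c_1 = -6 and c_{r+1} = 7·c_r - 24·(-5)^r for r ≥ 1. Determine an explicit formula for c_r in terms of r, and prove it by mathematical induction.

Computing the first terms: c_1 = -6, c_2 = 78, c_3 = -54. This suggests c_r = 2(-5)^r + 4·7^(r - 1).
For the base case r = 1: the formula gives -6 = -6 = c_1.
Inductive step: suppose the statement holds for some p ≥ 1, so c_p = 2(-5)^p + 4·7^(p - 1).
Then c_{p+1} = 7·c_p - 24·(-5)^p = 7·(2(-5)^p + 4·7^(p - 1)) - 24·(-5)^p = 2(-5)^(p + 1) + 4·7^p = 2(-5)^(p+1) + 4·7^((p+1) - 1),
which is the claimed formula at r = p+1.
This completes the induction.

c_r = 2(-5)^r + 4·7^(r - 1)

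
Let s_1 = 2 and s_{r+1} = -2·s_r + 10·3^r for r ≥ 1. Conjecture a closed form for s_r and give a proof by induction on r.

Computing the first terms: s_1 = 2, s_2 = 26, s_3 = 38. This suggests s_r = -(-2)^(r + 1) + 2·3^r.
Base step (r = 1): the formula gives 2 = 2 = s_1.
Inductive step: suppose the statement holds for some m ≥ 1, so s_m = -(-2)^(m + 1) + 2·3^m.
Then s_{m+1} = -2·s_m + 10·3^m = -2·(-(-2)^(m + 1) + 2·3^m) + 10·3^m = -(-2)^(m + 2) + 2·3^(m + 1) = -(-2)^((m+1) + 1) + 2·3^(m+1),
which is the claimed formula at r = m+1.
Hence, by induction on r, the claim holds for every r ≥ 1.

s_r = -(-2)^(r + 1) + 2·3^r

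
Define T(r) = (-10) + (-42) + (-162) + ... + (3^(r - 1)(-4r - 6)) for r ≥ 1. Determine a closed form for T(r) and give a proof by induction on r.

T(r) = -2·3^r(r + 1) + 2

We claim T(r) = -2·3^r(r + 1) + 2 for all r ≥ 1.
Base step (r = 1): T(1) = -10, and the closed form gives -10. They agree.
Suppose the result is true for r = m, so T(m) = -2·3^m(m + 1) + 2.
Then T(m+1) = T(m) + (3^m(-4m - 10)) = (-2·3^m(m + 1) + 2) + (3^m(-4m - 10)).
Simplifying, T(m+1) = -6·3^m·m - 12·3^m + 2 = -2·3^(m+1)((m+1) + 1) + 2,
which is the closed form with r = m+1.
This completes the induction.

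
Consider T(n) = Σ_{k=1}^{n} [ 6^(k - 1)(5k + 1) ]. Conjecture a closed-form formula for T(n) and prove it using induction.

We claim T(n) = 6^n·n for all n ≥ 1.
Base case (n = 1): T(1) = 6, and the closed form gives 6. They agree.
Inductive step: assume the claim holds for n = k, so T(k) = 6^k·k.
Then T(k+1) = T(k) + (6^k(5k + 6)) = (6^k·k) + (6^k(5k + 6)).
Simplifying, T(k+1) = 6^(k + 1)(k + 1) = 6^(k+1)·(k+1),
which is the closed form with n = k+1.
This completes the induction.

T(n) = 6^n·n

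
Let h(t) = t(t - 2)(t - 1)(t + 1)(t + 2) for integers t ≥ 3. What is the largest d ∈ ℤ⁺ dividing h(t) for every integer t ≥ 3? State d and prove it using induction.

d = 120

Computing the first values: h(3) = 120 and h(4) = 720; gcd(120, 720) = 120, so d ≤ 120.
We prove 120 | t(t - 2)(t - 1)(t + 1)(t + 2) for all t ≥ 3 by induction on t.
When t = 3: h(3) = 120 = 120·(1), so 120 | h(3).
For the inductive step, assume it holds for an arbitrary j ≥ 3, i.e. 120 | h(j). Then
h(j+1) − h(j) = (j-1)·j·(j+1)·(j+2)·(j+3) − (j-2)·(j-1)·j·(j+1)·(j+2) = (j-1)·j·(j+1)·(j+2)·[(j+3) − (j-2)] = 5·(j-1)·j·(j+1)·(j+2). The product of 4 consecutive integers is divisible by (4)! = 24, so h(j+1) − h(j) is divisible by 5·24 = 120. By the inductive hypothesis 120 | h(j), hence 120 | h(j+1).
This completes the induction.
Therefore the largest such d is 120.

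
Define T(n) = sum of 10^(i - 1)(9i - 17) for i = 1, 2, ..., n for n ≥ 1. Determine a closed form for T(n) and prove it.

We claim T(n) = 10^n(n - 2) + 2 for all n ≥ 1.
When n = 1: T(1) = -8, and the closed form gives -8. They agree.
Inductive step: suppose the statement holds for some i ≥ 1, so T(i) = 10^i(i - 2) + 2.
Then T(i+1) = T(i) + (10^i(9i - 8)) = (10^i(i - 2) + 2) + (10^i(9i - 8)).
Simplifying, T(i+1) = 10·10^i·i - 10·10^i + 2 = 10^(i+1)((i+1) - 2) + 2,
which is the closed form with n = i+1.
Hence, by induction on n, the claim holds for every n ≥ 1.

T(n) = 10^n(n - 2) + 2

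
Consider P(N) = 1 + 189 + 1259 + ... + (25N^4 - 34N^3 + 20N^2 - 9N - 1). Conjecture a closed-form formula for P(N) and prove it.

P(N) = N(5N^4 + 4N^3 - 2N^2 - 3N - 3)

We claim P(N) = N(5N^4 + 4N^3 - 2N^2 - 3N - 3) for all N ≥ 1.
When N = 1: P(1) = 1, and the closed form gives 1. They agree.
For the inductive step, assume it holds for an arbitrary k ≥ 1, so P(k) = k(5k^4 + 4k^3 - 2k^2 - 3k - 3).
Then P(k+1) = P(k) + (25k^4 + 66k^3 + 68k^2 + 29k + 1) = (k(5k^4 + 4k^3 - 2k^2 - 3k - 3)) + (25k^4 + 66k^3 + 68k^2 + 29k + 1).
Simplifying, P(k+1) = (k + 1)(5k^4 + 24k^3 + 40k^2 + 25k + 1) = (k+1)(5(k+1)^4 + 4(k+1)^3 - 2(k+1)^2 - 3(k+1) - 3),
which is the closed form with N = k+1.
This completes the induction.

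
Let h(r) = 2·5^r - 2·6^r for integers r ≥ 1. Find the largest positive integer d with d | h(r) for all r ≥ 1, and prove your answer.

d = 2

Computing the first values: h(1) = -2 and h(2) = -22; gcd(-2, -22) = 2, so d ≤ 2.
We prove 2 | 2·5^r - 2·6^r for all r ≥ 1 by induction on r.
Base case (r = 1): h(1) = -2 = 2·(-1), so 2 | h(1).
Inductive step: assume the claim holds for r = i, i.e. 2 | h(i). Then
h(i+1) − 6·h(i) = (2·5^(i+1) - 2·6^(i+1)) − 6·(2·5^i - 2·6^i) = (2)·5^i·(5 − 6) = (-2)·5^i. Since 2 | h(i) by the inductive hypothesis, 2 | 6·h(i); and 2 | -2 since -2 = 2·-1. Therefore 2 | h(i+1).
Hence, by induction on r, the claim holds for every r ≥ 1.
Therefore the largest such d is 2.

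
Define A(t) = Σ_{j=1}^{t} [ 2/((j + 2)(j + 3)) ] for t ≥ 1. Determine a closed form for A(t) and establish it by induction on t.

A(t) = 2t/(3(t + 3))

We claim A(t) = 2t/(3(t + 3)) for all t ≥ 1.
When t = 1: A(1) = 1/6, and the closed form gives 1/6. They agree.
Suppose the result is true for t = j, so A(j) = 2j/(3(j + 3)).
Then A(j+1) = A(j) + (2/((j + 3)(j + 4))) = (2j/(3(j + 3))) + (2/((j + 3)(j + 4))).
Simplifying, A(j+1) = 2(j + 1)/(3(j + 4)) = 2(j+1)/(3((j+1) + 3)),
which is the closed form with t = j+1.
Hence, by induction on t, the claim holds for every t ≥ 1.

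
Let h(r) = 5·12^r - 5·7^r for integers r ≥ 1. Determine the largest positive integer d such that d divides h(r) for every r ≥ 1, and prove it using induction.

d = 25

Computing the first values: h(1) = 25 and h(2) = 475; gcd(25, 475) = 25, so d ≤ 25.
We prove 25 | 5·12^r - 5·7^r for all r ≥ 1 by induction on r.
Base step (r = 1): h(1) = 25 = 25·(1), so 25 | h(1).
Inductive step: assume the claim holds for r = i, i.e. 25 | h(i). Then
h(i+1) − 12·h(i) = (5·12^(i+1) - 5·7^(i+1)) − 12·(5·12^i - 5·7^i) = (-5)·7^i·(7 − 12) = (25)·7^i. Since 25 | h(i) by the inductive hypothesis, 25 | 12·h(i); and 25 | 25 since 25 = 25·1. Therefore 25 | h(i+1).
Hence, by induction on r, the claim holds for every r ≥ 1.
Therefore the largest such d is 25.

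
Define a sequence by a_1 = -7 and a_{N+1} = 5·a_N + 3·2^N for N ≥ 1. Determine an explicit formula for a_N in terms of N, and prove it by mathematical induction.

Computing the first terms: a_1 = -7, a_2 = -29, a_3 = -133. This suggests a_N = -2^N - 5^N.
When N = 1: the formula gives -7 = -7 = a_1.
For the inductive step, assume it holds for an arbitrary k ≥ 1, so a_k = -2^k - 5^k.
Then a_{k+1} = 5·a_k + 3·2^k = 5·(-2^k - 5^k) + 3·2^k = -2^(k + 1) - 5^(k + 1),
which is the claimed formula at N = k+1.
Hence, by induction on N, the claim holds for every N ≥ 1.

a_N = -2^N - 5^N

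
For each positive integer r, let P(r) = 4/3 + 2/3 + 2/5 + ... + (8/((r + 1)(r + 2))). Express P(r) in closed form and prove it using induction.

P(r) = 4r/(r + 2)

We claim P(r) = 4r/(r + 2) for all r ≥ 1.
For the base case r = 1: P(1) = 4/3, and the closed form gives 4/3. They agree.
Inductive step: assume the claim holds for r = m, so P(m) = 4m/(m + 2).
Then P(m+1) = P(m) + (8/((m + 2)(m + 3))) = (4m/(m + 2)) + (8/((m + 2)(m + 3))).
Simplifying, P(m+1) = 4(m + 1)/(m + 3) = 4(m+1)/((m+1) + 2),
which is the closed form with r = m+1.
By the principle of mathematical induction, the result holds for all r ≥ 1.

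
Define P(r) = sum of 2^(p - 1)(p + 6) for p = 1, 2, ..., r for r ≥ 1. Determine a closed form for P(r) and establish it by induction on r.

We claim P(r) = 2^r(r + 5) - 5 for all r ≥ 1.
When r = 1: P(1) = 7, and the closed form gives 7. They agree.
Suppose the result is true for r = p, so P(p) = 2^p(p + 5) - 5.
Then P(p+1) = P(p) + (2^p(p + 7)) = (2^p(p + 5) - 5) + (2^p(p + 7)).
Simplifying, P(p+1) = 2·2^p·p + 12·2^p - 5 = 2^(p+1)((p+1) + 5) - 5,
which is the closed form with r = p+1.
By the principle of mathematical induction, the result holds for all r ≥ 1.

P(r) = 2^r(r + 5) - 5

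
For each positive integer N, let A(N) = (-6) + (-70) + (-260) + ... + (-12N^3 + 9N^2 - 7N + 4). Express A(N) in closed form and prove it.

We claim A(N) = -N(3N^3 + 3N^2 + 2N - 2) for all N ≥ 1.
For the base case N = 1: A(1) = -6, and the closed form gives -6. They agree.
Inductive step: assume the claim holds for N = r, so A(r) = r(-3r^3 - 3r^2 - 2r + 2).
Then A(r+1) = A(r) + (-12r^3 - 27r^2 - 25r - 6) = (r(-3r^3 - 3r^2 - 2r + 2)) + (-12r^3 - 27r^2 - 25r - 6).
Simplifying, A(r+1) = -(r + 1)(3r^3 + 12r^2 + 17r + 6) = -(r+1)(3(r+1)^3 + 3(r+1)^2 + 2(r+1) - 2),
which is the closed form with N = r+1.
By the principle of mathematical induction, the result holds for all N ≥ 1.

A(N) = -N(3N^3 + 3N^2 + 2N - 2)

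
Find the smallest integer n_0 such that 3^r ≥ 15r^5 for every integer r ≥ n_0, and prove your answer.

At r = 14: 4782969 < 8067360, so the inequality fails and n_0 ≥ 15. We prove 3^r ≥ 15r^5 for all r ≥ 15.
For the base case r = 15: 3^r = 14348907 and 15r^5 = 11390625, so 14348907 ≥ 11390625.
For the inductive step, assume it holds for an arbitrary i ≥ 15, so 3^i ≥ 15i^5.
Then 3^(i + 1) = 3·(3^i) ≥ 3·(15i^5).
Also, for i ≥ 15 we have 3·(15i^5) ≥ 15(i+1)^5, since 3 ≥ (1 + 1/i)^5 for all i ≥ 15.
Combining, 3^(i + 1) ≥ 15(i+1)^5.
This completes the induction.
Hence the smallest such n_0 is 15.

n_0 = 15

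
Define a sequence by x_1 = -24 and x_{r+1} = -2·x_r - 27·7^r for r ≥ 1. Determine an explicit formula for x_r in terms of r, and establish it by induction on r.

Computing the first terms: x_1 = -24, x_2 = -141, x_3 = -1041. This suggests x_r = -3(-2)^(r - 1) - 3·7^r.
For the base case r = 1: the formula gives -24 = -24 = x_1.
For the inductive step, assume it holds for an arbitrary i ≥ 1, so x_i = -3(-2)^(i - 1) - 3·7^i.
Then x_{i+1} = -2·x_i - 27·7^i = -2·(-3(-2)^(i - 1) - 3·7^i) - 27·7^i = -3(-2)^i - 3·7^(i + 1) = -3(-2)^((i+1) - 1) - 3·7^(i+1),
which is the claimed formula at r = i+1.
This completes the induction.

x_r = -3(-2)^(r - 1) - 3·7^r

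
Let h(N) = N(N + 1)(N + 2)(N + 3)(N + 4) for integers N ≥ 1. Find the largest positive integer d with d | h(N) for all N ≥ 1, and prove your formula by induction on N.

d = 120

Computing the first values: h(1) = 120 and h(2) = 720; gcd(120, 720) = 120, so d ≤ 120.
We prove 120 | N(N + 1)(N + 2)(N + 3)(N + 4) for all N ≥ 1 by induction on N.
Base step (N = 1): h(1) = 120 = 120·(1), so 120 | h(1).
Inductive step: suppose the statement holds for some j ≥ 1, i.e. 120 | h(j). Then
h(j+1) − h(j) = (j+1)·(j+2)·(j+3)·(j+4)·(j+5) − j·(j+1)·(j+2)·(j+3)·(j+4) = (j+1)·(j+2)·(j+3)·(j+4)·[(j+5) − j] = 5·(j+1)·(j+2)·(j+3)·(j+4). The product of 4 consecutive integers is divisible by (4)! = 24, so h(j+1) − h(j) is divisible by 5·24 = 120. By the inductive hypothesis 120 | h(j), hence 120 | h(j+1).
By induction, the statement is established for all N ≥ 1.
Therefore the largest such d is 120.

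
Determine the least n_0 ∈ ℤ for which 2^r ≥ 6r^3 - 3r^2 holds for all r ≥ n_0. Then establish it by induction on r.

At r = 13: 8192 < 12675, so the inequality fails and n_0 ≥ 14. We prove 2^r ≥ 6r^3 - 3r^2 for all r ≥ 14.
Base step (r = 14): 2^r = 16384 and 6r^3 - 3r^2 = 15876, so 16384 ≥ 15876.
Suppose the result is true for r = i, so 2^i ≥ 6i^3 - 3i^2.
Then 2^(i + 1) = 2·(2^i) ≥ 2·(6i^3 - 3i^2).
Also, for i ≥ 14 we have 2·(6i^3 - 3i^2) ≥ 6(i+1)^3 - 3(i+1)^2, since 2·(6i^3 - 3i^2) − (6(i+1)^3 - 3(i+1)^2) = 6i^3 - 21i^2 - 12i - 3, which is nonnegative for all i ≥ 14.
Combining, 2^(i + 1) ≥ 6(i+1)^3 - 3(i+1)^2.
Hence, by induction on r, the claim holds for every r ≥ 14.
Hence the smallest such n_0 is 14.

n_0 = 14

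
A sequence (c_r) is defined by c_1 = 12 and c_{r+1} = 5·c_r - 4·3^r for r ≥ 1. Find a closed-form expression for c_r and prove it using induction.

c_r = 2·3^r + 6·5^(r - 1)

Computing the first terms: c_1 = 12, c_2 = 48, c_3 = 204. This suggests c_r = 2·3^r + 6·5^(r - 1).
When r = 1: the formula gives 12 = 12 = c_1.
Suppose the result is true for r = m, so c_m = 2·3^m + 6·5^(m - 1).
Then c_{m+1} = 5·c_m - 4·3^m = 5·(2·3^m + 6·5^(m - 1)) - 4·3^m = 2·3^(m + 1) + 6·5^m = 2·3^(m+1) + 6·5^((m+1) - 1),
which is the claimed formula at r = m+1.
By induction, the statement is established for all r ≥ 1.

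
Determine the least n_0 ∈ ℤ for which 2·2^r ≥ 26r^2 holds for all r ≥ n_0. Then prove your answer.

At r = 10: 2048 < 2600, so the inequality fails and n_0 ≥ 11. We prove 2·2^r ≥ 26r^2 for all r ≥ 11.
For the base case r = 11: 2·2^r = 4096 and 26r^2 = 3146, so 4096 ≥ 3146.
Inductive step: assume the claim holds for r = i, so 2·2^i ≥ 26i^2.
Then 2·2^(i + 1) = 2·(2·2^i) ≥ 2·(26i^2).
Also, for i ≥ 11 we have 2·(26i^2) ≥ 26(i+1)^2, since 2 ≥ (1 + 1/i)^2 for all i ≥ 11.
Combining, 2·2^(i + 1) ≥ 26(i+1)^2.
By the principle of mathematical induction, the result holds for all r ≥ 11.
Hence the smallest such n_0 is 11.

n_0 = 11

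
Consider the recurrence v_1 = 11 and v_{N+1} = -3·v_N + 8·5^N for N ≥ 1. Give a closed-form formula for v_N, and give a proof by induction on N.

v_N = -2(-3)^N + 5^N

Computing the first terms: v_1 = 11, v_2 = 7, v_3 = 179. This suggests v_N = -2(-3)^N + 5^N.
For the base case N = 1: the formula gives 11 = 11 = v_1.
Inductive step: assume the claim holds for N = r, so v_r = -2(-3)^r + 5^r.
Then v_{r+1} = -3·v_r + 8·5^r = -3·(-2(-3)^r + 5^r) + 8·5^r = -2(-3)^(r + 1) + 5^(r + 1),
which is the claimed formula at N = r+1.
By the principle of mathematical induction, the result holds for all N ≥ 1.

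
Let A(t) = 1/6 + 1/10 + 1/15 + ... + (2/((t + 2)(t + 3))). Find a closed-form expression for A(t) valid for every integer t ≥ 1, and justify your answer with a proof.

We claim A(t) = 2t/(3(t + 3)) for all t ≥ 1.
For the base case t = 1: A(1) = 1/6, and the closed form gives 1/6. They agree.
For the inductive step, assume it holds for an arbitrary i ≥ 1, so A(i) = 2i/(3(i + 3)).
Then A(i+1) = A(i) + (2/((i + 3)(i + 4))) = (2i/(3(i + 3))) + (2/((i + 3)(i + 4))).
Simplifying, A(i+1) = 2(i + 1)/(3(i + 4)) = 2(i+1)/(3((i+1) + 3)),
which is the closed form with t = i+1.
By induction, the statement is established for all t ≥ 1.

A(t) = 2t/(3(t + 3))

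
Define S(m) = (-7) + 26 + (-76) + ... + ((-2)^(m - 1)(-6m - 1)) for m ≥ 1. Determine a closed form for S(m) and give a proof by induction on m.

We claim S(m) = (-2)^m(2m + 1) - 1 for all m ≥ 1.
When m = 1: S(1) = -7, and the closed form gives -7. They agree.
Suppose the result is true for m = j, so S(j) = (-2)^j(2j + 1) - 1.
Then S(j+1) = S(j) + ((-2)^j(-6j - 7)) = ((-2)^j(2j + 1) - 1) + ((-2)^j(-6j - 7)).
Simplifying, S(j+1) = -4(-2)^j·j - 6(-2)^j - 1 = (-2)^(j+1)(2(j+1) + 1) - 1,
which is the closed form with m = j+1.
This completes the induction.

S(m) = (-2)^m(2m + 1) - 1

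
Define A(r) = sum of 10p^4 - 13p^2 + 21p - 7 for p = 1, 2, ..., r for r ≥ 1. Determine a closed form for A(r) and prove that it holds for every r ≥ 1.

We claim A(r) = r(2r^4 + 5r^3 - r^2 + 4r + 1) for all r ≥ 1.
For the base case r = 1: A(1) = 11, and the closed form gives 11. They agree.
Inductive step: assume the claim holds for r = p, so A(p) = p(2p^4 + 5p^3 - p^2 + 4p + 1).
Then A(p+1) = A(p) + (21p + 10(p + 1)^4 - 13(p + 1)^2 + 14) = (p(2p^4 + 5p^3 - p^2 + 4p + 1)) + (21p + 10(p + 1)^4 - 13(p + 1)^2 + 14).
Simplifying, A(p+1) = (p + 1)(2p^4 + 13p^3 + 26p^2 + 25p + 11) = (p+1)(2(p+1)^4 + 5(p+1)^3 - (p+1)^2 + 4(p+1) + 1),
which is the closed form with r = p+1.
This completes the induction.

A(r) = r(2r^4 + 5r^3 - r^2 + 4r + 1)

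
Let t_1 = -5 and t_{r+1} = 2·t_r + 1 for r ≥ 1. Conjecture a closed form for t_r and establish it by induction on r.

Computing the first terms: t_1 = -5, t_2 = -9, t_3 = -17. This suggests t_r = -2^(r + 1) - 1.
Base case (r = 1): the formula gives -5 = -5 = t_1.
Inductive step: assume the claim holds for r = m, so t_m = -2^(m + 1) - 1.
Then t_{m+1} = 2·t_m + 1 = 2·(-2^(m + 1) - 1) + 1 = -2^(m + 2) - 1 = -2^((m+1) + 1) - 1,
which is the claimed formula at r = m+1.
This completes the induction.

t_r = -2^(r + 1) - 1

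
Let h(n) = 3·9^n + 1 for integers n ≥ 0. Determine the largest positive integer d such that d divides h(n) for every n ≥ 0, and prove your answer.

d = 4

Computing the first values: h(0) = 4 and h(1) = 28; gcd(4, 28) = 4, so d ≤ 4.
We prove 4 | 3·9^n + 1 for all n ≥ 0 by induction on n.
For the base case n = 0: h(0) = 4 = 4·(1), so 4 | h(0).
For the inductive step, assume it holds for an arbitrary m ≥ 0, i.e. 4 | h(m). Then
h(m+1) = 3·9^(m+1) + 1 = 9·(3·9^m + 1) - 8 = 9·h(m) - 8. The first term is divisible by 4 by the inductive hypothesis, and -8 is divisible by 4. Hence 4 | h(m+1).
By the principle of mathematical induction, the result holds for all n ≥ 0.
Therefore the largest such d is 4.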